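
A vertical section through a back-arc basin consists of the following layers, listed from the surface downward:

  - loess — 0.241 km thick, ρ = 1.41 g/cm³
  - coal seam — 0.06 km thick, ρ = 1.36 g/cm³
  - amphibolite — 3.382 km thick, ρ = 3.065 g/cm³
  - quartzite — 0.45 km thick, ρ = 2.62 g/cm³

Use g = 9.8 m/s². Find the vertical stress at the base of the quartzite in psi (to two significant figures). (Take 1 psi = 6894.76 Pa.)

loess: 1410 kg/m³ × 9.8 m/s² × 241 m = 3.330×10^6 Pa = 483.0 psi
coal seam: 1360 kg/m³ × 9.8 m/s² × 60 m = 7.997×10^5 Pa = 116.0 psi
amphibolite: 3065 kg/m³ × 9.8 m/s² × 3382 m = 1.016×10^8 Pa = 14734 psi
quartzite: 2620 kg/m³ × 9.8 m/s² × 450 m = 1.155×10^7 Pa = 1676 psi
Total = 483.0 + 116.0 + 14734 + 1676 = 17008 psi

17000 psi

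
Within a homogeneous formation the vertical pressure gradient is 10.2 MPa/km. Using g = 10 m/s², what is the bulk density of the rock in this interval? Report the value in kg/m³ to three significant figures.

1020 kg/m³

ρ = (dP/dz)/g = 10.2 MPa/km / 10 m/s² = 10200 Pa/m / 10 m/s² = 1020.0 kg/m³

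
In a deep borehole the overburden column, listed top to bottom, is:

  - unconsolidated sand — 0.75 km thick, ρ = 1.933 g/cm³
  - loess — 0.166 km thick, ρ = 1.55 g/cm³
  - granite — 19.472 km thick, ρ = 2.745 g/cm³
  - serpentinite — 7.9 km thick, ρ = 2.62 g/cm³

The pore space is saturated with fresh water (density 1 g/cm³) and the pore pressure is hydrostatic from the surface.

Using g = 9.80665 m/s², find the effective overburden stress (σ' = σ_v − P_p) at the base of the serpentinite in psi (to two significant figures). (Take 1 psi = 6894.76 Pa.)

Overburden (lithostatic) stress σ_v:
unconsolidated sand: 1933 kg/m³ × 9.80665 m/s² × 750 m = 1.422×10^7 Pa = 14.22 MPa
loess: 1550 kg/m³ × 9.80665 m/s² × 166 m = 2.523×10^6 Pa = 2.523 MPa
granite: 2745 kg/m³ × 9.80665 m/s² × 19472 m = 5.242×10^8 Pa = 524.2 MPa
serpentinite: 2620 kg/m³ × 9.80665 m/s² × 7900 m = 2.030×10^8 Pa = 203.0 MPa
Total = 14.22 + 2.523 + 524.2 + 203.0 = 743.89 MPa
Pore pressure P_p = 1000 kg/m³ × 9.80665 m/s² × 28288 m = 2.774×10^8 Pa = 277.4 MPa
Effective stress σ' = σ_v − P_p = 743.9 − 277.4 = 466.48 MPa = 67657 psi

68000 psi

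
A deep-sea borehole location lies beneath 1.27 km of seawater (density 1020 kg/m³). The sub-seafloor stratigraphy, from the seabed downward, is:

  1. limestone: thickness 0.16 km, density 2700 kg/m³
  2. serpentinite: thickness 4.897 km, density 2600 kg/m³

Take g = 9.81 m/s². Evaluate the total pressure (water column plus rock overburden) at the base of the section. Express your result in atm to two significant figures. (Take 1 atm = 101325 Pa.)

seawater: 1020 kg/m³ × 9.81 m/s² × 1270 m = 1.271×10^7 Pa = 125.4 atm
limestone: 2700 kg/m³ × 9.81 m/s² × 160 m = 4.238×10^6 Pa = 41.83 atm
serpentinite: 2600 kg/m³ × 9.81 m/s² × 4897 m = 1.249×10^8 Pa = 1233 atm
Total = 125.4 + 41.83 + 1233 = 1399.9 atm

1400 atm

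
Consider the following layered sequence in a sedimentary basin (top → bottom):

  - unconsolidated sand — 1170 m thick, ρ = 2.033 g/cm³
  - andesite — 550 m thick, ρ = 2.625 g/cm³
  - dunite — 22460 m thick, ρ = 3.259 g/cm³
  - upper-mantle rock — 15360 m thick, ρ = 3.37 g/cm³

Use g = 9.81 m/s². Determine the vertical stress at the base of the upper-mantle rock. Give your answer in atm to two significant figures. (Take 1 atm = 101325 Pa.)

12000 atm

unconsolidated sand: 2033 kg/m³ × 9.81 m/s² × 1170 m = 2.333×10^7 Pa = 230.3 atm
andesite: 2625 kg/m³ × 9.81 m/s² × 550 m = 1.416×10^7 Pa = 139.8 atm
dunite: 3259 kg/m³ × 9.81 m/s² × 22460 m = 7.181×10^8 Pa = 7087 atm
upper-mantle rock: 3370 kg/m³ × 9.81 m/s² × 15360 m = 5.078×10^8 Pa = 5012 atm
Total = 230.3 + 139.8 + 7087 + 5012 = 12468 atm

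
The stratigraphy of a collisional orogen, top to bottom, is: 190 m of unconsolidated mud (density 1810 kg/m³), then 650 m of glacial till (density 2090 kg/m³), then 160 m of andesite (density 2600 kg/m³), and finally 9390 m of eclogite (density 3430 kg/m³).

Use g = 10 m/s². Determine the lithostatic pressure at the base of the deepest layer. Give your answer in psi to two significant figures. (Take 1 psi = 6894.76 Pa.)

50000 psi

unconsolidated mud: 1810 kg/m³ × 10 m/s² × 190 m = 3.439×10^6 Pa = 498.8 psi
glacial till: 2090 kg/m³ × 10 m/s² × 650 m = 1.359×10^7 Pa = 1970 psi
andesite: 2600 kg/m³ × 10 m/s² × 160 m = 4.160×10^6 Pa = 603.4 psi
eclogite: 3430 kg/m³ × 10 m/s² × 9390 m = 3.221×10^8 Pa = 46713 psi
Total = 498.8 + 1970 + 603.4 + 46713 = 49786 psi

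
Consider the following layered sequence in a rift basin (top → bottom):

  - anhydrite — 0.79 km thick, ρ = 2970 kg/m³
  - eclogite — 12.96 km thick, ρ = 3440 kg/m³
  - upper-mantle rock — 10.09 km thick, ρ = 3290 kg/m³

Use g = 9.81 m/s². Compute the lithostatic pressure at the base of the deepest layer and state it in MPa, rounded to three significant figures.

anhydrite: 2970 kg/m³ × 9.81 m/s² × 790 m = 2.302×10^7 Pa = 23.02 MPa
eclogite: 3440 kg/m³ × 9.81 m/s² × 12960 m = 4.374×10^8 Pa = 437.4 MPa
upper-mantle rock: 3290 kg/m³ × 9.81 m/s² × 10090 m = 3.257×10^8 Pa = 325.7 MPa
Total = 23.02 + 437.4 + 325.7 = 786.02 MPa

786 MPa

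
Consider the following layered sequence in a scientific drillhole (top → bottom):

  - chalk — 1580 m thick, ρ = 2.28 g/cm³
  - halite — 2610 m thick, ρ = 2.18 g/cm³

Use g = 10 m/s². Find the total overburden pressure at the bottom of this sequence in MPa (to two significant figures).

93 MPa

chalk: 2280 kg/m³ × 10 m/s² × 1580 m = 3.602×10^7 Pa = 36.02 MPa
halite: 2180 kg/m³ × 10 m/s² × 2610 m = 5.690×10^7 Pa = 56.90 MPa
Total = 36.02 + 56.90 = 92.922 MPa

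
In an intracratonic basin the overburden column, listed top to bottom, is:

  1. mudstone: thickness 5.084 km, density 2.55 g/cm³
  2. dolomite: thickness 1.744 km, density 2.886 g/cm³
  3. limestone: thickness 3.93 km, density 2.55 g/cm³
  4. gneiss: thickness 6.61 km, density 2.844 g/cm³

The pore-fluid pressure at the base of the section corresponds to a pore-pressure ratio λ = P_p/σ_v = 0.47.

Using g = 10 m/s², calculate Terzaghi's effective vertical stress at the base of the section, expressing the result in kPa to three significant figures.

248000 kPa

Overburden (lithostatic) stress σ_v:
mudstone: 2550 kg/m³ × 10 m/s² × 5084 m = 1.296×10^8 Pa = 129.6 MPa
dolomite: 2886 kg/m³ × 10 m/s² × 1744 m = 5.033×10^7 Pa = 50.33 MPa
limestone: 2550 kg/m³ × 10 m/s² × 3930 m = 1.002×10^8 Pa = 100.2 MPa
gneiss: 2844 kg/m³ × 10 m/s² × 6610 m = 1.880×10^8 Pa = 188.0 MPa
Total = 129.6 + 50.33 + 100.2 + 188.0 = 468.18 MPa
Pore pressure P_p = λ·σ_v = 0.47 × 468.2 MPa = 220.0 MPa
Effective stress σ' = σ_v − P_p = 468.2 − 220.0 = 248.13 MPa = 2.4813×10^5 kPa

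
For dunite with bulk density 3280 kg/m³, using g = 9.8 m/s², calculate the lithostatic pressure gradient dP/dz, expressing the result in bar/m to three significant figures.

0.321 bar/m

dP/dz = ρg = 3280 kg/m³ × 9.8 m/s² = 32144 Pa/m
= 32144 Pa/m × (1 bar/m / 1.0000×10^5 Pa/m) = 0.32144 bar/m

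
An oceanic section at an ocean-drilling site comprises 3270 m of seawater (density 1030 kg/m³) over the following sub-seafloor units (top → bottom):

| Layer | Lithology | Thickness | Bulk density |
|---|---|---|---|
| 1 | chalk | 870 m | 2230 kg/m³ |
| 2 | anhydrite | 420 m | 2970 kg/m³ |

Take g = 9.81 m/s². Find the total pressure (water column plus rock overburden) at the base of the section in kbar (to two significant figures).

0.64 kbar

seawater: 1030 kg/m³ × 9.81 m/s² × 3270 m = 3.304×10^7 Pa = 0.3304 kbar
chalk: 2230 kg/m³ × 9.81 m/s² × 870 m = 1.903×10^7 Pa = 0.1903 kbar
anhydrite: 2970 kg/m³ × 9.81 m/s² × 420 m = 1.224×10^7 Pa = 0.1224 kbar
Total = 0.3304 + 0.1903 + 0.1224 = 0.64310 kbar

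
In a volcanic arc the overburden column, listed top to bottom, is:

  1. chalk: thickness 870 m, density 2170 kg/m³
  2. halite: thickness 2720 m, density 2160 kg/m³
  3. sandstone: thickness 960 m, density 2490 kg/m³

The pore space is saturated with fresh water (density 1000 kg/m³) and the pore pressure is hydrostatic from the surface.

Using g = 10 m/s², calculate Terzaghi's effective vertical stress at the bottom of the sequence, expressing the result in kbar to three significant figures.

Overburden (lithostatic) stress σ_v:
chalk: 2170 kg/m³ × 10 m/s² × 870 m = 1.888×10^7 Pa = 18.88 MPa
halite: 2160 kg/m³ × 10 m/s² × 2720 m = 5.875×10^7 Pa = 58.75 MPa
sandstone: 2490 kg/m³ × 10 m/s² × 960 m = 2.390×10^7 Pa = 23.90 MPa
Total = 18.88 + 58.75 + 23.90 = 101.53 MPa
Pore pressure P_p = 1000 kg/m³ × 10 m/s² × 4550 m = 4.550×10^7 Pa = 45.50 MPa
Effective stress σ' = σ_v − P_p = 101.5 − 45.50 = 56.035 MPa = 0.56035 kbar

0.560 kbar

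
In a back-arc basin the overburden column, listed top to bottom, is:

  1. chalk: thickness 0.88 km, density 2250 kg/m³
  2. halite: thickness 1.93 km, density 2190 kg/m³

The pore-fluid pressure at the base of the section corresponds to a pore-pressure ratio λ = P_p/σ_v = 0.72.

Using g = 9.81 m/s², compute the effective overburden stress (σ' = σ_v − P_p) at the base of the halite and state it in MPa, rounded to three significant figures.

17.0 MPa

Overburden (lithostatic) stress σ_v:
chalk: 2250 kg/m³ × 9.81 m/s² × 880 m = 1.942×10^7 Pa = 19.42 MPa
halite: 2190 kg/m³ × 9.81 m/s² × 1930 m = 4.146×10^7 Pa = 41.46 MPa
Total = 19.42 + 41.46 = 60.888 MPa
Pore pressure P_p = λ·σ_v = 0.72 × 60.89 MPa = 43.84 MPa
Effective stress σ' = σ_v − P_p = 60.89 − 43.84 = 17.049 MPa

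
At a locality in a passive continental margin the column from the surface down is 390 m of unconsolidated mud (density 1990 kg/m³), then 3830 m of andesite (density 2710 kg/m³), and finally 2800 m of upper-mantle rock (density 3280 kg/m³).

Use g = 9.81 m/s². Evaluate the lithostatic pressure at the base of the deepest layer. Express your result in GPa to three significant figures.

unconsolidated mud: 1990 kg/m³ × 9.81 m/s² × 390 m = 7.614×10^6 Pa = 7.614×10^-3 GPa
andesite: 2710 kg/m³ × 9.81 m/s² × 3830 m = 1.018×10^8 Pa = 0.1018 GPa
upper-mantle rock: 3280 kg/m³ × 9.81 m/s² × 2800 m = 9.010×10^7 Pa = 0.09010 GPa
Total = 7.614×10^-3 + 0.1018 + 0.09010 = 0.19953 GPa

0.200 GPa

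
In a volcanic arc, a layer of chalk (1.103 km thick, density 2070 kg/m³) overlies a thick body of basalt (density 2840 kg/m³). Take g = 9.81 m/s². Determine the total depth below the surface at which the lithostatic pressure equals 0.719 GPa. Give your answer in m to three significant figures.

Pressure at base of upper layers: 2070×9.81×1103 = 2.240×10^7 Pa = 0.02240 GPa
Remaining pressure to be supplied by basalt: 7.190×10^8 − 2.240×10^7 = 6.966×10^8 Pa
Additional depth in basalt = 6.966×10^8 Pa / (2840 kg/m³ × 9.81 m/s²) = 25003 m
Total depth = 1103 m + 25003 m = 26106 m

26100 m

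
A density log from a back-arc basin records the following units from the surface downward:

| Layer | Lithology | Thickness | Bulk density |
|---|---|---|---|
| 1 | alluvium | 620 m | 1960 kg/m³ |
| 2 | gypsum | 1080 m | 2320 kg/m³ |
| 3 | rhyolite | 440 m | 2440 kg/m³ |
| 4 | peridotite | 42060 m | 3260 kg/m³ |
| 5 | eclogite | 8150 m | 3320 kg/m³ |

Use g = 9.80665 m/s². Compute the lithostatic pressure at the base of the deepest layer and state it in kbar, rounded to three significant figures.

alluvium: 1960 kg/m³ × 9.80665 m/s² × 620 m = 1.192×10^7 Pa = 0.1192 kbar
gypsum: 2320 kg/m³ × 9.80665 m/s² × 1080 m = 2.457×10^7 Pa = 0.2457 kbar
rhyolite: 2440 kg/m³ × 9.80665 m/s² × 440 m = 1.053×10^7 Pa = 0.1053 kbar
peridotite: 3260 kg/m³ × 9.80665 m/s² × 42060 m = 1.345×10^9 Pa = 13.45 kbar
eclogite: 3320 kg/m³ × 9.80665 m/s² × 8150 m = 2.653×10^8 Pa = 2.653 kbar
Total = 0.1192 + 0.2457 + 0.1053 + 13.45 + 2.653 = 16.570 kbar

16.6 kbar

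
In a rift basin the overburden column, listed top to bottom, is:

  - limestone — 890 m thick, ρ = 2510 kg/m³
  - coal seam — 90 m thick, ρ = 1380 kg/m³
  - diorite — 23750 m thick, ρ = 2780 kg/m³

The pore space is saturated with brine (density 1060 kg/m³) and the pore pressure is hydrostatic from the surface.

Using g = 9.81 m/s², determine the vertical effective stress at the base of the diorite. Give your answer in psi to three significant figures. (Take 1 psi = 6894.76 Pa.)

Overburden (lithostatic) stress σ_v:
limestone: 2510 kg/m³ × 9.81 m/s² × 890 m = 2.191×10^7 Pa = 21.91 MPa
coal seam: 1380 kg/m³ × 9.81 m/s² × 90 m = 1.218×10^6 Pa = 1.218 MPa
diorite: 2780 kg/m³ × 9.81 m/s² × 23750 m = 6.477×10^8 Pa = 647.7 MPa
Total = 21.91 + 1.218 + 647.7 = 670.84 MPa
Pore pressure P_p = 1060 kg/m³ × 9.81 m/s² × 24730 m = 2.572×10^8 Pa = 257.2 MPa
Effective stress σ' = σ_v − P_p = 670.8 − 257.2 = 413.68 MPa = 59999 psi

60000 psi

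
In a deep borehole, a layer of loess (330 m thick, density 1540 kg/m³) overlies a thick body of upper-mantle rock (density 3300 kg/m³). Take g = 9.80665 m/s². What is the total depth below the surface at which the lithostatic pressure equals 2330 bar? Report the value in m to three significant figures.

Pressure at base of upper layers: 1540×9.80665×330 = 4.984×10^6 Pa = 49.84 bar
Remaining pressure to be supplied by upper-mantle rock: 2.330×10^8 − 4.984×10^6 = 2.280×10^8 Pa
Additional depth in upper-mantle rock = 2.280×10^8 Pa / (3300 kg/m³ × 9.80665 m/s²) = 7045.8 m
Total depth = 330 m + 7045.8 m = 7375.8 m

7380 m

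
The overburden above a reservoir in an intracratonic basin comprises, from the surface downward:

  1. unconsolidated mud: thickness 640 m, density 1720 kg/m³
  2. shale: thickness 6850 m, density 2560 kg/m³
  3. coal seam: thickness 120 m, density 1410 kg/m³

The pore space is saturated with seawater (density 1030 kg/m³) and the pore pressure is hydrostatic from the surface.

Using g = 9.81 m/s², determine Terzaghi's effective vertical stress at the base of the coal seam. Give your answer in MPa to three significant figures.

108 MPa

Overburden (lithostatic) stress σ_v:
unconsolidated mud: 1720 kg/m³ × 9.81 m/s² × 640 m = 1.080×10^7 Pa = 10.80 MPa
shale: 2560 kg/m³ × 9.81 m/s² × 6850 m = 1.720×10^8 Pa = 172.0 MPa
coal seam: 1410 kg/m³ × 9.81 m/s² × 120 m = 1.660×10^6 Pa = 1.660 MPa
Total = 10.80 + 172.0 + 1.660 = 184.49 MPa
Pore pressure P_p = 1030 kg/m³ × 9.81 m/s² × 7610 m = 7.689×10^7 Pa = 76.89 MPa
Effective stress σ' = σ_v − P_p = 184.5 − 76.89 = 107.59 MPa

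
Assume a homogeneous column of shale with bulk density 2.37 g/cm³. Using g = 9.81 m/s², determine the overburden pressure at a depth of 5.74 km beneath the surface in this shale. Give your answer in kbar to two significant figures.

shale: 2370 kg/m³ × 9.81 m/s² × 5740 m = 1.335×10^8 Pa = 1.335 kbar

1.3 kbar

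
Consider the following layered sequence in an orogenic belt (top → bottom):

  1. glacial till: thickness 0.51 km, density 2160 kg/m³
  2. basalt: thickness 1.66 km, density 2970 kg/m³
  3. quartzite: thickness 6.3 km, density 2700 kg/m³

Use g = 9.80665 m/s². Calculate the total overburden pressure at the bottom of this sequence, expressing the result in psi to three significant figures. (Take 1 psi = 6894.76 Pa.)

32800 psi

glacial till: 2160 kg/m³ × 9.80665 m/s² × 510 m = 1.080×10^7 Pa = 1567 psi
basalt: 2970 kg/m³ × 9.80665 m/s² × 1660 m = 4.835×10^7 Pa = 7012 psi
quartzite: 2700 kg/m³ × 9.80665 m/s² × 6300 m = 1.668×10^8 Pa = 24194 psi
Total = 1567 + 7012 + 24194 = 32773 psi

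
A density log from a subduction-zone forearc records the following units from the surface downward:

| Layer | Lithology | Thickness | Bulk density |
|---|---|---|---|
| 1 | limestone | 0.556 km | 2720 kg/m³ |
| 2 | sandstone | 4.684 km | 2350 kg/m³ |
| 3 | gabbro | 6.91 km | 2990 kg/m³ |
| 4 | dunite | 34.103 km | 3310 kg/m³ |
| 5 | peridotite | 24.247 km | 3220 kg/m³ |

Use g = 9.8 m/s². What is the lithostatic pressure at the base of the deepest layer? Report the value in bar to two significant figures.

22000 bar

limestone: 2720 kg/m³ × 9.8 m/s² × 556 m = 1.482×10^7 Pa = 148.2 bar
sandstone: 2350 kg/m³ × 9.8 m/s² × 4684 m = 1.079×10^8 Pa = 1079 bar
gabbro: 2990 kg/m³ × 9.8 m/s² × 6910 m = 2.025×10^8 Pa = 2025 bar
dunite: 3310 kg/m³ × 9.8 m/s² × 34103 m = 1.106×10^9 Pa = 11062 bar
peridotite: 3220 kg/m³ × 9.8 m/s² × 24247 m = 7.651×10^8 Pa = 7651 bar
Total = 148.2 + 1079 + 2025 + 11062 + 7651 = 21965 bar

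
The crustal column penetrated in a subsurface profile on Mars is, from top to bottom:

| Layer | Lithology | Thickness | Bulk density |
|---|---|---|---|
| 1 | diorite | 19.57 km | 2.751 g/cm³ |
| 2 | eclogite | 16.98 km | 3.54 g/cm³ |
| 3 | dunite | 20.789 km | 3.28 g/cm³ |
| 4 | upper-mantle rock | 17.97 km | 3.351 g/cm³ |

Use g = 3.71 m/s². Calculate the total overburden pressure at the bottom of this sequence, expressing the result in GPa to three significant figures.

0.899 GPa

diorite: 2751 kg/m³ × 3.71 m/s² × 19570 m = 1.997×10^8 Pa = 0.1997 GPa
eclogite: 3540 kg/m³ × 3.71 m/s² × 16980 m = 2.230×10^8 Pa = 0.2230 GPa
dunite: 3280 kg/m³ × 3.71 m/s² × 20789 m = 2.530×10^8 Pa = 0.2530 GPa
upper-mantle rock: 3351 kg/m³ × 3.71 m/s² × 17970 m = 2.234×10^8 Pa = 0.2234 GPa
Total = 0.1997 + 0.2230 + 0.2530 + 0.2234 = 0.89912 GPa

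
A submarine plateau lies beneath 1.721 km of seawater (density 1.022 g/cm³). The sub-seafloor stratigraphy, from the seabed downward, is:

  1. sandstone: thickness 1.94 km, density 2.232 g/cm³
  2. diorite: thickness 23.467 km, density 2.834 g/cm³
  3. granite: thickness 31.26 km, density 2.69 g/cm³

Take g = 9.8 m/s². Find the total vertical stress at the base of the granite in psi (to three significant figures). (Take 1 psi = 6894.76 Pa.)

223000 psi

seawater: 1022 kg/m³ × 9.8 m/s² × 1721 m = 1.724×10^7 Pa = 2500 psi
sandstone: 2232 kg/m³ × 9.8 m/s² × 1940 m = 4.243×10^7 Pa = 6155 psi
diorite: 2834 kg/m³ × 9.8 m/s² × 23467 m = 6.518×10^8 Pa = 94529 psi
granite: 2690 kg/m³ × 9.8 m/s² × 31260 m = 8.241×10^8 Pa = 1.195×10^5 psi
Total = 2500 + 6155 + 94529 + 1.195×10^5 = 2.2271×10^5 psi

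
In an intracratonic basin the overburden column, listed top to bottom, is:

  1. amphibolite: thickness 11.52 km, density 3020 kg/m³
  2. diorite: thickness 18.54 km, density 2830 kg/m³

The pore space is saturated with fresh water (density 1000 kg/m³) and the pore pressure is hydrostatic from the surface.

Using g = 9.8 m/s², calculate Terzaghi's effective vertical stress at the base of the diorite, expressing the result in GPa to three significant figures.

Overburden (lithostatic) stress σ_v:
amphibolite: 3020 kg/m³ × 9.8 m/s² × 11520 m = 3.409×10^8 Pa = 340.9 MPa
diorite: 2830 kg/m³ × 9.8 m/s² × 18540 m = 5.142×10^8 Pa = 514.2 MPa
Total = 340.9 + 514.2 = 855.13 MPa
Pore pressure P_p = 1000 kg/m³ × 9.8 m/s² × 30060 m = 2.946×10^8 Pa = 294.6 MPa
Effective stress σ' = σ_v − P_p = 855.1 − 294.6 = 560.55 MPa = 0.56055 GPa

0.561 GPa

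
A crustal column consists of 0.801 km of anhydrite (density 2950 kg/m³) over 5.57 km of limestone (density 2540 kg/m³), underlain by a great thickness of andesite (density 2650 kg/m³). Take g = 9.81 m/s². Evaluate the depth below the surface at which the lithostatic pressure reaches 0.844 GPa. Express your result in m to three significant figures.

32600 m

Pressure at base of upper layers: 2950×9.81×801 + 2540×9.81×5570 = 1.620×10^8 Pa = 0.1620 GPa
Remaining pressure to be supplied by andesite: 8.440×10^8 − 1.620×10^8 = 6.820×10^8 Pa
Additional depth in andesite = 6.820×10^8 Pa / (2650 kg/m³ × 9.81 m/s²) = 26235 m
Total depth = 6371 m + 26235 m = 32606 m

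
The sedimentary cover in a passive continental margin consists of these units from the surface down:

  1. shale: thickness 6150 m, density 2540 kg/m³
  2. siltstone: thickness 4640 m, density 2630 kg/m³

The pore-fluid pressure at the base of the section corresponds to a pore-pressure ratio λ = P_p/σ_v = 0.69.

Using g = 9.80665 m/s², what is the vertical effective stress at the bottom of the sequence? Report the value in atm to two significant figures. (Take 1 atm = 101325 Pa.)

830 atm

Overburden (lithostatic) stress σ_v:
shale: 2540 kg/m³ × 9.80665 m/s² × 6150 m = 1.532×10^8 Pa = 153.2 MPa
siltstone: 2630 kg/m³ × 9.80665 m/s² × 4640 m = 1.197×10^8 Pa = 119.7 MPa
Total = 153.2 + 119.7 = 272.86 MPa
Pore pressure P_p = λ·σ_v = 0.69 × 272.9 MPa = 188.3 MPa
Effective stress σ' = σ_v − P_p = 272.9 − 188.3 = 84.587 MPa = 834.81 atm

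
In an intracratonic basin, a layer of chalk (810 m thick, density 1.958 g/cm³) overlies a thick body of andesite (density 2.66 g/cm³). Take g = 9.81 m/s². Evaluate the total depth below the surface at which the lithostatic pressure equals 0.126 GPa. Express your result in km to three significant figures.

5.04 km

Pressure at base of upper layers: 1958×9.81×810 = 1.556×10^7 Pa = 0.01556 GPa
Remaining pressure to be supplied by andesite: 1.260×10^8 − 1.556×10^7 = 1.104×10^8 Pa
Additional depth in andesite = 1.104×10^8 Pa / (2660 kg/m³ × 9.81 m/s²) = 4232.4 m
Total depth = 810 m + 4232.4 m = 5042.4 m
= 5.0424 km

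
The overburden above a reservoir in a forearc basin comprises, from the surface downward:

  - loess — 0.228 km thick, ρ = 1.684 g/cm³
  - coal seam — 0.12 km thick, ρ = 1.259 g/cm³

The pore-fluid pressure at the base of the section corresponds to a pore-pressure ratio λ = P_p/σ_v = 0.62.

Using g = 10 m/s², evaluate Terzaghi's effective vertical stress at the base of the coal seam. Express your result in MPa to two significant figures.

2.0 MPa

Overburden (lithostatic) stress σ_v:
loess: 1684 kg/m³ × 10 m/s² × 228 m = 3.840×10^6 Pa = 3.840 MPa
coal seam: 1259 kg/m³ × 10 m/s² × 120 m = 1.511×10^6 Pa = 1.511 MPa
Total = 3.840 + 1.511 = 5.3503 MPa
Pore pressure P_p = λ·σ_v = 0.62 × 5.350 MPa = 3.317 MPa
Effective stress σ' = σ_v − P_p = 5.350 − 3.317 = 2.0331 MPa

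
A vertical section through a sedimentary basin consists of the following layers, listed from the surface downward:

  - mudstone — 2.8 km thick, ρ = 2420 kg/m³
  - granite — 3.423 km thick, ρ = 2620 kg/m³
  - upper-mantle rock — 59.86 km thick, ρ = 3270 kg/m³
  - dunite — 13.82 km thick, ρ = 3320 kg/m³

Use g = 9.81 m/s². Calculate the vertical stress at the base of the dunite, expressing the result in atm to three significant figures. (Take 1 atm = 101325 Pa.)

24900 atm

mudstone: 2420 kg/m³ × 9.81 m/s² × 2800 m = 6.647×10^7 Pa = 656.0 atm
granite: 2620 kg/m³ × 9.81 m/s² × 3423 m = 8.798×10^7 Pa = 868.3 atm
upper-mantle rock: 3270 kg/m³ × 9.81 m/s² × 59860 m = 1.920×10^9 Pa = 18951 atm
dunite: 3320 kg/m³ × 9.81 m/s² × 13820 m = 4.501×10^8 Pa = 4442 atm
Total = 656.0 + 868.3 + 18951 + 4442 = 24918 atm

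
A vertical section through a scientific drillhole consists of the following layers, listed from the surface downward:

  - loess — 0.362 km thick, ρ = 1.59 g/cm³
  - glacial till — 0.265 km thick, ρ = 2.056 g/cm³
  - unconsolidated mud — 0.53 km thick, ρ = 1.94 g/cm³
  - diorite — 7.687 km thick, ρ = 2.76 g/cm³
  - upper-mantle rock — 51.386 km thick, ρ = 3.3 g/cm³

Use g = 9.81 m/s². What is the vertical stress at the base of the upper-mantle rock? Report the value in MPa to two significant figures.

loess: 1590 kg/m³ × 9.81 m/s² × 362 m = 5.646×10^6 Pa = 5.646 MPa
glacial till: 2056 kg/m³ × 9.81 m/s² × 265 m = 5.345×10^6 Pa = 5.345 MPa
unconsolidated mud: 1940 kg/m³ × 9.81 m/s² × 530 m = 1.009×10^7 Pa = 10.09 MPa
diorite: 2760 kg/m³ × 9.81 m/s² × 7687 m = 2.081×10^8 Pa = 208.1 MPa
upper-mantle rock: 3300 kg/m³ × 9.81 m/s² × 51386 m = 1.664×10^9 Pa = 1664 MPa
Total = 5.646 + 5.345 + 10.09 + 208.1 + 1664 = 1892.7 MPa

1900 MPa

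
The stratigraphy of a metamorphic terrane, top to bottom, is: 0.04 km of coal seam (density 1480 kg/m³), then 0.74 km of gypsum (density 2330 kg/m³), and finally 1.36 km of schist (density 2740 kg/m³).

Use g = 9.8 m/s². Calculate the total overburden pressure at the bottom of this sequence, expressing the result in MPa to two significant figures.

coal seam: 1480 kg/m³ × 9.8 m/s² × 40 m = 5.802×10^5 Pa = 0.5802 MPa
gypsum: 2330 kg/m³ × 9.8 m/s² × 740 m = 1.690×10^7 Pa = 16.90 MPa
schist: 2740 kg/m³ × 9.8 m/s² × 1360 m = 3.652×10^7 Pa = 36.52 MPa
Total = 0.5802 + 16.90 + 36.52 = 53.996 MPa

54 MPa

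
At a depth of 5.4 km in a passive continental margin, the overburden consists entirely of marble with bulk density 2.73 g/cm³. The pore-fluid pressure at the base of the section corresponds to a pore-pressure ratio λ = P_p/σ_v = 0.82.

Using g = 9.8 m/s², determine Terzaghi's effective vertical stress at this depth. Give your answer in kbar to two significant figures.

Overburden (lithostatic) stress σ_v:
marble: 2730 kg/m³ × 9.8 m/s² × 5400 m = 1.445×10^8 Pa = 144.5 MPa
Pore pressure P_p = λ·σ_v = 0.82 × 144.5 MPa = 118.5 MPa
Effective stress σ' = σ_v − P_p = 144.5 − 118.5 = 26.005 MPa = 0.26005 kbar

0.26 kbar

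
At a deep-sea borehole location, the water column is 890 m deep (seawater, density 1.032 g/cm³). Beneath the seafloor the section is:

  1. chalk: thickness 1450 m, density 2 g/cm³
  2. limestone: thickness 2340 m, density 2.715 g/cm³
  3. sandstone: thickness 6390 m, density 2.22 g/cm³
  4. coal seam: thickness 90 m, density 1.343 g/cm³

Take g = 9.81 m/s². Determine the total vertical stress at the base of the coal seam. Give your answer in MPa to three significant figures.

240 MPa

seawater: 1032 kg/m³ × 9.81 m/s² × 890 m = 9.010×10^6 Pa = 9.010 MPa
chalk: 2000 kg/m³ × 9.81 m/s² × 1450 m = 2.845×10^7 Pa = 28.45 MPa
limestone: 2715 kg/m³ × 9.81 m/s² × 2340 m = 6.232×10^7 Pa = 62.32 MPa
sandstone: 2220 kg/m³ × 9.81 m/s² × 6390 m = 1.392×10^8 Pa = 139.2 MPa
coal seam: 1343 kg/m³ × 9.81 m/s² × 90 m = 1.186×10^6 Pa = 1.186 MPa
Total = 9.010 + 28.45 + 62.32 + 139.2 + 1.186 = 240.13 MPa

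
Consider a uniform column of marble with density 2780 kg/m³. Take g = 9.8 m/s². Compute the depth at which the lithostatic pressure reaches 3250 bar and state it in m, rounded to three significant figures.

h = P/(ρg) = 3250 bar / (2780 kg/m³ × 9.8 m/s²) = 3.250×10^8 Pa / 27244 Pa/m = 11929 m

11900 m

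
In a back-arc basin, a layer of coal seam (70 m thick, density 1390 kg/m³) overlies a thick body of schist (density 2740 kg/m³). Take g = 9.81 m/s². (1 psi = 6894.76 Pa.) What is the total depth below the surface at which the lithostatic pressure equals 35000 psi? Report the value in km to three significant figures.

9.01 km

Pressure at base of upper layers: 1390×9.81×70 = 9.545×10^5 Pa = 138.4 psi
Remaining pressure to be supplied by schist: 2.413×10^8 − 9.545×10^5 = 2.404×10^8 Pa
Additional depth in schist = 2.404×10^8 Pa / (2740 kg/m³ × 9.81 m/s²) = 8942.2 m
Total depth = 70 m + 8942.2 m = 9012.2 m
= 9.0122 km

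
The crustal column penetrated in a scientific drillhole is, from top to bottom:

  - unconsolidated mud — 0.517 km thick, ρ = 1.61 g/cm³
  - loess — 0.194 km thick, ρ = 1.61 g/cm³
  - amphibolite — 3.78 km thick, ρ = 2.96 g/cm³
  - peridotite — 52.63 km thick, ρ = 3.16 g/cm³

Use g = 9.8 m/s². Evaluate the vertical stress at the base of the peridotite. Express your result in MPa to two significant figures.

unconsolidated mud: 1610 kg/m³ × 9.8 m/s² × 517 m = 8.157×10^6 Pa = 8.157 MPa
loess: 1610 kg/m³ × 9.8 m/s² × 194 m = 3.061×10^6 Pa = 3.061 MPa
amphibolite: 2960 kg/m³ × 9.8 m/s² × 3780 m = 1.097×10^8 Pa = 109.7 MPa
peridotite: 3160 kg/m³ × 9.8 m/s² × 52630 m = 1.630×10^9 Pa = 1630 MPa
Total = 8.157 + 3.061 + 109.7 + 1630 = 1750.7 MPa

1800 MPa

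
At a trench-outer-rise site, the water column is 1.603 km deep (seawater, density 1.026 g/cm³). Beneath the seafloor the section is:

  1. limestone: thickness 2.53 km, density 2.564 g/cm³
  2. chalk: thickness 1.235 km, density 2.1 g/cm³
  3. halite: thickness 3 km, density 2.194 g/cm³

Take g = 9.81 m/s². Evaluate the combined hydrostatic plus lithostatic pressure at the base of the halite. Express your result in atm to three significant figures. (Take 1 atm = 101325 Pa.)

1680 atm

seawater: 1026 kg/m³ × 9.81 m/s² × 1603 m = 1.613×10^7 Pa = 159.2 atm
limestone: 2564 kg/m³ × 9.81 m/s² × 2530 m = 6.364×10^7 Pa = 628.0 atm
chalk: 2100 kg/m³ × 9.81 m/s² × 1235 m = 2.544×10^7 Pa = 251.1 atm
halite: 2194 kg/m³ × 9.81 m/s² × 3000 m = 6.457×10^7 Pa = 637.3 atm
Total = 159.2 + 628.0 + 251.1 + 637.3 = 1675.6 atm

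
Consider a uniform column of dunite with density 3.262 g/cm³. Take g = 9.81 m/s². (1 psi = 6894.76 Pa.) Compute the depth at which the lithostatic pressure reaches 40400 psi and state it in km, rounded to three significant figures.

8.70 km

h = P/(ρg) = 40400 psi / (3262 kg/m³ × 9.81 m/s²) = 2.785×10^8 Pa / 32000 Pa/m = 8704.6 m
= 8.7046 km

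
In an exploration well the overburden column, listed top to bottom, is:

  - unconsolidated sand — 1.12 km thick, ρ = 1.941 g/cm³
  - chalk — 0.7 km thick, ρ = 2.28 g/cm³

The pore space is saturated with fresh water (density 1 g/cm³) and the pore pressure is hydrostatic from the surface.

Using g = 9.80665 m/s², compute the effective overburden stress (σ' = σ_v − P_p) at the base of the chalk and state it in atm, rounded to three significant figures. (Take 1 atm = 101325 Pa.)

Overburden (lithostatic) stress σ_v:
unconsolidated sand: 1941 kg/m³ × 9.80665 m/s² × 1120 m = 2.132×10^7 Pa = 21.32 MPa
chalk: 2280 kg/m³ × 9.80665 m/s² × 700 m = 1.565×10^7 Pa = 15.65 MPa
Total = 21.32 + 15.65 = 36.970 MPa
Pore pressure P_p = 1000 kg/m³ × 9.80665 m/s² × 1820 m = 1.785×10^7 Pa = 17.85 MPa
Effective stress σ' = σ_v − P_p = 36.97 − 17.85 = 19.122 MPa = 188.72 atm

189 atm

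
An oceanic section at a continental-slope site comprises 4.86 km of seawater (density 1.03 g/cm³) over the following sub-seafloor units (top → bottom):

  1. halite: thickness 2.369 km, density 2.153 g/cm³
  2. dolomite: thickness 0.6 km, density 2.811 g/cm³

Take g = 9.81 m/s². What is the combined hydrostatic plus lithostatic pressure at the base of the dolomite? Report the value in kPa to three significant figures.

116000 kPa

seawater: 1030 kg/m³ × 9.81 m/s² × 4860 m = 4.911×10^7 Pa = 49107 kPa
halite: 2153 kg/m³ × 9.81 m/s² × 2369 m = 5.004×10^7 Pa = 50035 kPa
dolomite: 2811 kg/m³ × 9.81 m/s² × 600 m = 1.655×10^7 Pa = 16546 kPa
Total = 49107 + 50035 + 16546 = 1.1569×10^5 kPa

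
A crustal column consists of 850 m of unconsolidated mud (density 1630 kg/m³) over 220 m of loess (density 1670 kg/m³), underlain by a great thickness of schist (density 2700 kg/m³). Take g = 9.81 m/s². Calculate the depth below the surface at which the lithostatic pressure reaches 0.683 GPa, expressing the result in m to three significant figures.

26200 m

Pressure at base of upper layers: 1630×9.81×850 + 1670×9.81×220 = 1.720×10^7 Pa = 0.01720 GPa
Remaining pressure to be supplied by schist: 6.830×10^8 − 1.720×10^7 = 6.658×10^8 Pa
Additional depth in schist = 6.658×10^8 Pa / (2700 kg/m³ × 9.81 m/s²) = 25137 m
Total depth = 1070 m + 25137 m = 26207 m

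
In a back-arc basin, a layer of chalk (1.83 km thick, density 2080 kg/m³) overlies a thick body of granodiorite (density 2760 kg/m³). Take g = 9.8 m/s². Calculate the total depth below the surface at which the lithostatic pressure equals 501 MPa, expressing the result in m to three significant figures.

19000 m

Pressure at base of upper layers: 2080×9.8×1830 = 3.730×10^7 Pa = 37.30 MPa
Remaining pressure to be supplied by granodiorite: 5.010×10^8 − 3.730×10^7 = 4.637×10^8 Pa
Additional depth in granodiorite = 4.637×10^8 Pa / (2760 kg/m³ × 9.8 m/s²) = 17143 m
Total depth = 1830 m + 17143 m = 18973 m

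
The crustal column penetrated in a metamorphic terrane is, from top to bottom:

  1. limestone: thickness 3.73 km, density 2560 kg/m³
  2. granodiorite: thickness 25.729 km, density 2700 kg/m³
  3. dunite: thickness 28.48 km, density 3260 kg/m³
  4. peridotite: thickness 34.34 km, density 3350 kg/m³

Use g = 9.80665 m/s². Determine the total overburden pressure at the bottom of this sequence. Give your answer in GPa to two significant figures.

2.8 GPa

limestone: 2560 kg/m³ × 9.80665 m/s² × 3730 m = 9.364×10^7 Pa = 0.09364 GPa
granodiorite: 2700 kg/m³ × 9.80665 m/s² × 25729 m = 6.813×10^8 Pa = 0.6813 GPa
dunite: 3260 kg/m³ × 9.80665 m/s² × 28480 m = 9.105×10^8 Pa = 0.9105 GPa
peridotite: 3350 kg/m³ × 9.80665 m/s² × 34340 m = 1.128×10^9 Pa = 1.128 GPa
Total = 0.09364 + 0.6813 + 0.9105 + 1.128 = 2.8135 GPa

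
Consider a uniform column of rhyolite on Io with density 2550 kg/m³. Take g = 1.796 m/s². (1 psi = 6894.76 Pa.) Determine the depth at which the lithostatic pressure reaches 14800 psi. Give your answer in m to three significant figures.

h = P/(ρg) = 14800 psi / (2550 kg/m³ × 1.796 m/s²) = 1.020×10^8 Pa / 4579.8 Pa/m = 22281 m

22300 m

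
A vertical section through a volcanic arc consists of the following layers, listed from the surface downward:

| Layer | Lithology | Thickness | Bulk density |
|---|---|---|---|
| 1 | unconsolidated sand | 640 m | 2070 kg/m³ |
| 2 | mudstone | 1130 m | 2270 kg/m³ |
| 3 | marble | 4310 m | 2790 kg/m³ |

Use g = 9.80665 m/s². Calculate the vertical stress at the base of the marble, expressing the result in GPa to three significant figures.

unconsolidated sand: 2070 kg/m³ × 9.80665 m/s² × 640 m = 1.299×10^7 Pa = 0.01299 GPa
mudstone: 2270 kg/m³ × 9.80665 m/s² × 1130 m = 2.516×10^7 Pa = 0.02516 GPa
marble: 2790 kg/m³ × 9.80665 m/s² × 4310 m = 1.179×10^8 Pa = 0.1179 GPa
Total = 0.01299 + 0.02516 + 0.1179 = 0.15607 GPa

0.156 GPa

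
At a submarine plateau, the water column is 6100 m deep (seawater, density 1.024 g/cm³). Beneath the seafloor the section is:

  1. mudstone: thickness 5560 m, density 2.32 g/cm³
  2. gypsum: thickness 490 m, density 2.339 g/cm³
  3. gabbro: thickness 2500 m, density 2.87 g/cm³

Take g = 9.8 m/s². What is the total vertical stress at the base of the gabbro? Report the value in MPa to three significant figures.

269 MPa

seawater: 1024 kg/m³ × 9.8 m/s² × 6100 m = 6.121×10^7 Pa = 61.21 MPa
mudstone: 2320 kg/m³ × 9.8 m/s² × 5560 m = 1.264×10^8 Pa = 126.4 MPa
gypsum: 2339 kg/m³ × 9.8 m/s² × 490 m = 1.123×10^7 Pa = 11.23 MPa
gabbro: 2870 kg/m³ × 9.8 m/s² × 2500 m = 7.032×10^7 Pa = 70.32 MPa
Total = 61.21 + 126.4 + 11.23 + 70.32 = 269.17 MPa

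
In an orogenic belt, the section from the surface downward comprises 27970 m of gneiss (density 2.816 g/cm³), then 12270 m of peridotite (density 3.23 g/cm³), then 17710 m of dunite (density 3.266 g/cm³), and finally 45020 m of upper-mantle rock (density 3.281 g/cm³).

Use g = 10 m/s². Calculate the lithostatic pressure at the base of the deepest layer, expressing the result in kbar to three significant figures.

gneiss: 2816 kg/m³ × 10 m/s² × 27970 m = 7.876×10^8 Pa = 7.876 kbar
peridotite: 3230 kg/m³ × 10 m/s² × 12270 m = 3.963×10^8 Pa = 3.963 kbar
dunite: 3266 kg/m³ × 10 m/s² × 17710 m = 5.784×10^8 Pa = 5.784 kbar
upper-mantle rock: 3281 kg/m³ × 10 m/s² × 45020 m = 1.477×10^9 Pa = 14.77 kbar
Total = 7.876 + 3.963 + 5.784 + 14.77 = 32.395 kbar

32.4 kbar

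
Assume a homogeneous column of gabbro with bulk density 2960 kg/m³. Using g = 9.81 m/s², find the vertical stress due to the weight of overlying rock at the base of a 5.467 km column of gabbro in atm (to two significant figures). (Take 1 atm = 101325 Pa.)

1600 atm

gabbro: 2960 kg/m³ × 9.81 m/s² × 5467 m = 1.587×10^8 Pa = 1567 atm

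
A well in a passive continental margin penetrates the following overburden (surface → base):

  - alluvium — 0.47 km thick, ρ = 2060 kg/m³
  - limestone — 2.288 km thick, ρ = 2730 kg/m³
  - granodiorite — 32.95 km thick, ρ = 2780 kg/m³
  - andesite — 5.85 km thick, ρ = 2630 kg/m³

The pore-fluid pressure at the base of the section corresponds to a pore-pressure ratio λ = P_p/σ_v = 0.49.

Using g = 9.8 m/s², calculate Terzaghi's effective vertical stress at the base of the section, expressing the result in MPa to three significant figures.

Overburden (lithostatic) stress σ_v:
alluvium: 2060 kg/m³ × 9.8 m/s² × 470 m = 9.488×10^6 Pa = 9.488 MPa
limestone: 2730 kg/m³ × 9.8 m/s² × 2288 m = 6.121×10^7 Pa = 61.21 MPa
granodiorite: 2780 kg/m³ × 9.8 m/s² × 32950 m = 8.977×10^8 Pa = 897.7 MPa
andesite: 2630 kg/m³ × 9.8 m/s² × 5850 m = 1.508×10^8 Pa = 150.8 MPa
Total = 9.488 + 61.21 + 897.7 + 150.8 = 1119.2 MPa
Pore pressure P_p = λ·σ_v = 0.49 × 1119 MPa = 548.4 MPa
Effective stress σ' = σ_v − P_p = 1119 − 548.4 = 570.78 MPa

571 MPa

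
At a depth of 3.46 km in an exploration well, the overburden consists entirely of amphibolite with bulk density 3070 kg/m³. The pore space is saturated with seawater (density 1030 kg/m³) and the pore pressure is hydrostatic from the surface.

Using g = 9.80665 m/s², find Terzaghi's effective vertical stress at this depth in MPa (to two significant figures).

69 MPa

Overburden (lithostatic) stress σ_v:
amphibolite: 3070 kg/m³ × 9.80665 m/s² × 3460 m = 1.042×10^8 Pa = 104.2 MPa
Pore pressure P_p = 1030 kg/m³ × 9.80665 m/s² × 3460 m = 3.495×10^7 Pa = 34.95 MPa
Effective stress σ' = σ_v − P_p = 104.2 − 34.95 = 69.219 MPa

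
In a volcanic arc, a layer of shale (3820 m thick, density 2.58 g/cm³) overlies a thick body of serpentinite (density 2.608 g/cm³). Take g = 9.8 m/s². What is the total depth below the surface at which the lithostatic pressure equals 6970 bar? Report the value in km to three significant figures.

Pressure at base of upper layers: 2580×9.8×3820 = 9.658×10^7 Pa = 965.8 bar
Remaining pressure to be supplied by serpentinite: 6.970×10^8 − 9.658×10^7 = 6.004×10^8 Pa
Additional depth in serpentinite = 6.004×10^8 Pa / (2608 kg/m³ × 9.8 m/s²) = 23492 m
Total depth = 3820 m + 23492 m = 27312 m
= 27.312 km

27.3 km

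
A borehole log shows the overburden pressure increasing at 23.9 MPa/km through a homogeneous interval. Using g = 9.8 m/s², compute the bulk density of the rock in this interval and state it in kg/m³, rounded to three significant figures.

2440 kg/m³

ρ = (dP/dz)/g = 23.9 MPa/km / 9.8 m/s² = 23900 Pa/m / 9.8 m/s² = 2438.8 kg/m³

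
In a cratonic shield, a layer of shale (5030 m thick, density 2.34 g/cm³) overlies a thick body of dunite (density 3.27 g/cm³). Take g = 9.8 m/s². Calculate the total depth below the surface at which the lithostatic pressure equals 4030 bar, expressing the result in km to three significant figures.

Pressure at base of upper layers: 2340×9.8×5030 = 1.153×10^8 Pa = 1153 bar
Remaining pressure to be supplied by dunite: 4.030×10^8 − 1.153×10^8 = 2.877×10^8 Pa
Additional depth in dunite = 2.877×10^8 Pa / (3270 kg/m³ × 9.8 m/s²) = 8976.2 m
Total depth = 5030 m + 8976.2 m = 14006 m
= 14.006 km

14.0 km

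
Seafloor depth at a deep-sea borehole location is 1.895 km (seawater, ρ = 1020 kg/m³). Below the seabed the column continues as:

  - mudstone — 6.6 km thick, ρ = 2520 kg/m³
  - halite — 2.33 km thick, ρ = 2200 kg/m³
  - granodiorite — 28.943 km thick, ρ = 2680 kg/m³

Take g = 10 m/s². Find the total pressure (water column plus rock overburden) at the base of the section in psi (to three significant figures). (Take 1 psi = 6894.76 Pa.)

147000 psi

seawater: 1020 kg/m³ × 10 m/s² × 1895 m = 1.933×10^7 Pa = 2803 psi
mudstone: 2520 kg/m³ × 10 m/s² × 6600 m = 1.663×10^8 Pa = 24123 psi
halite: 2200 kg/m³ × 10 m/s² × 2330 m = 5.126×10^7 Pa = 7435 psi
granodiorite: 2680 kg/m³ × 10 m/s² × 28943 m = 7.757×10^8 Pa = 1.125×10^5 psi
Total = 2803 + 24123 + 7435 + 1.125×10^5 = 1.4686×10^5 psi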